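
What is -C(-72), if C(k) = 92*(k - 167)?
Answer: 21988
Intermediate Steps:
C(k) = -15364 + 92*k (C(k) = 92*(-167 + k) = -15364 + 92*k)
-C(-72) = -(-15364 + 92*(-72)) = -(-15364 - 6624) = -1*(-21988) = 21988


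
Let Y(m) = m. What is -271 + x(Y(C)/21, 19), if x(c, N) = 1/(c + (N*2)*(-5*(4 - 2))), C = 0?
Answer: -102981/380 ≈ -271.00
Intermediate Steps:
x(c, N) = 1/(c - 20*N) (x(c, N) = 1/(c + (2*N)*(-5*2)) = 1/(c + (2*N)*(-10)) = 1/(c - 20*N))
-271 + x(Y(C)/21, 19) = -271 + 1/(0/21 - 20*19) = -271 + 1/(0*(1/21) - 380) = -271 + 1/(0 - 380) = -271 + 1/(-380) = -271 - 1/380 = -102981/380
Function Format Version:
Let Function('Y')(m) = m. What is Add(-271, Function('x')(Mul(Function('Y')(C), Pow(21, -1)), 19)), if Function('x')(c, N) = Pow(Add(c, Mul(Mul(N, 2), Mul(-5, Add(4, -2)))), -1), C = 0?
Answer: Rational(-102981, 380) ≈ -271.00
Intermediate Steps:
Function('x')(c, N) = Pow(Add(c, Mul(-20, N)), -1) (Function('x')(c, N) = Pow(Add(c, Mul(Mul(2, N), Mul(-5, 2))), -1) = Pow(Add(c, Mul(Mul(2, N), -10)), -1) = Pow(Add(c, Mul(-20, N)), -1))
Add(-271, Function('x')(Mul(Function('Y')(C), Pow(21, -1)), 19)) = Add(-271, Pow(Add(Mul(0, Pow(21, -1)), Mul(-20, 19)), -1)) = Add(-271, Pow(Add(Mul(0, Rational(1, 21)), -380), -1)) = Add(-271, Pow(Add(0, -380), -1)) = Add(-271, Pow(-380, -1)) = Add(-271, Rational(-1, 380)) = Rational(-102981, 380)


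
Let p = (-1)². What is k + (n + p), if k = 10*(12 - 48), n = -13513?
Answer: -13872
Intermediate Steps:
p = 1
k = -360 (k = 10*(-36) = -360)
k + (n + p) = -360 + (-13513 + 1) = -360 - 13512 = -13872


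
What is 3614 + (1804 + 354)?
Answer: 5772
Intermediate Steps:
3614 + (1804 + 354) = 3614 + 2158 = 5772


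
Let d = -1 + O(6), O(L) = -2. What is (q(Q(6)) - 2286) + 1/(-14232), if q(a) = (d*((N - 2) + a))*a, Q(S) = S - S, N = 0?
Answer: -32534353/14232 ≈ -2286.0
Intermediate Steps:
Q(S) = 0
d = -3 (d = -1 - 2 = -3)
q(a) = a*(6 - 3*a) (q(a) = (-3*((0 - 2) + a))*a = (-3*(-2 + a))*a = (6 - 3*a)*a = a*(6 - 3*a))
(q(Q(6)) - 2286) + 1/(-14232) = (3*0*(2 - 1*0) - 2286) + 1/(-14232) = (3*0*(2 + 0) - 2286) - 1/14232 = (3*0*2 - 2286) - 1/14232 = (0 - 2286) - 1/14232 = -2286 - 1/14232 = -32534353/14232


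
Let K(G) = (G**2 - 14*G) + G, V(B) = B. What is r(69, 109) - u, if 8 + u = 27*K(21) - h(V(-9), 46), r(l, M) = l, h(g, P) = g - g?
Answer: -4459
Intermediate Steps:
h(g, P) = 0
K(G) = G**2 - 13*G
u = 4528 (u = -8 + (27*(21*(-13 + 21)) - 1*0) = -8 + (27*(21*8) + 0) = -8 + (27*168 + 0) = -8 + (4536 + 0) = -8 + 4536 = 4528)
r(69, 109) - u = 69 - 1*4528 = 69 - 4528 = -4459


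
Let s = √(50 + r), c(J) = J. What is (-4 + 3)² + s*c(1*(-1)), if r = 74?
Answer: 1 - 2*√31 ≈ -10.136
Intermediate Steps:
s = 2*√31 (s = √(50 + 74) = √124 = 2*√31 ≈ 11.136)
(-4 + 3)² + s*c(1*(-1)) = (-4 + 3)² + (2*√31)*(1*(-1)) = (-1)² + (2*√31)*(-1) = 1 - 2*√31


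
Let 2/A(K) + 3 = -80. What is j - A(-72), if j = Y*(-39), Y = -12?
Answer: 38846/83 ≈ 468.02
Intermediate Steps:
A(K) = -2/83 (A(K) = 2/(-3 - 80) = 2/(-83) = 2*(-1/83) = -2/83)
j = 468 (j = -12*(-39) = 468)
j - A(-72) = 468 - 1*(-2/83) = 468 + 2/83 = 38846/83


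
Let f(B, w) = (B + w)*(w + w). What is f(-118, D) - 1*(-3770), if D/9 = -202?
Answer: 7043066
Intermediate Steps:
D = -1818 (D = 9*(-202) = -1818)
f(B, w) = 2*w*(B + w) (f(B, w) = (B + w)*(2*w) = 2*w*(B + w))
f(-118, D) - 1*(-3770) = 2*(-1818)*(-118 - 1818) - 1*(-3770) = 2*(-1818)*(-1936) + 3770 = 7039296 + 3770 = 7043066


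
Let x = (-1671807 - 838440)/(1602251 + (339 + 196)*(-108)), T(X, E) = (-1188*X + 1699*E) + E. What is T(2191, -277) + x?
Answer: -4747409825815/1544471 ≈ -3.0738e+6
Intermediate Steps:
T(X, E) = -1188*X + 1700*E
x = -2510247/1544471 (x = -2510247/(1602251 + 535*(-108)) = -2510247/(1602251 - 57780) = -2510247/1544471 ≈ -1.6253)
T(2191, -277) + x = (-1188*2191 + 1700*(-277)) - 2510247/1544471 = (-2602908 - 470900) - 2510247/1544471 = -3073808 - 2510247/1544471 = -4747409825815/1544471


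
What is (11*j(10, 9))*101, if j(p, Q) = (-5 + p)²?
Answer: 27775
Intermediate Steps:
(11*j(10, 9))*101 = (11*(-5 + 10)²)*101 = (11*5²)*101 = (11*25)*101 = 275*101 = 27775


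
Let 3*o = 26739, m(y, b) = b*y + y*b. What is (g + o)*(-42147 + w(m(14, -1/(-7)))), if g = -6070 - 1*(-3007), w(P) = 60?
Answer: -246208950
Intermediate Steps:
m(y, b) = 2*b*y (m(y, b) = b*y + b*y = 2*b*y)
o = 8913 (o = (1/3)*26739 = 8913)
g = -3063 (g = -6070 + 3007 = -3063)
(g + o)*(-42147 + w(m(14, -1/(-7)))) = (-3063 + 8913)*(-42147 + 60) = 5850*(-42087) = -246208950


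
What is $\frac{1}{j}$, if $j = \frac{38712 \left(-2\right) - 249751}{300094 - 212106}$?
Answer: $- \frac{87988}{327175} \approx -0.26893$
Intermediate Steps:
$j = - \frac{327175}{87988}$ ($j = \frac{-77424 - 249751}{87988} = \left(-327175\right) \frac{1}{87988} = - \frac{327175}{87988} \approx -3.7184$)
$\frac{1}{j} = \frac{1}{- \frac{327175}{87988}} = - \frac{87988}{327175}$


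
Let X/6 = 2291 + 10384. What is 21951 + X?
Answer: 98001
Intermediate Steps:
X = 76050 (X = 6*(2291 + 10384) = 6*12675 = 76050)
21951 + X = 21951 + 76050 = 98001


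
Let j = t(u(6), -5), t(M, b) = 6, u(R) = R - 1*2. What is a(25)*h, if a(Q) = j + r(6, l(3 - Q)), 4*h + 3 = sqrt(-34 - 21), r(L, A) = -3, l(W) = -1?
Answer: -9/4 + 3*I*sqrt(55)/4 ≈ -2.25 + 5.5621*I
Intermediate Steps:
u(R) = -2 + R (u(R) = R - 2 = -2 + R)
j = 6
h = -3/4 + I*sqrt(55)/4 (h = -3/4 + sqrt(-34 - 21)/4 = -3/4 + sqrt(-55)/4 = -3/4 + (I*sqrt(55))/4 = -3/4 + I*sqrt(55)/4 ≈ -0.75 + 1.854*I)
a(Q) = 3 (a(Q) = 6 - 3 = 3)
a(25)*h = 3*(-3/4 + I*sqrt(55)/4) = -9/4 + 3*I*sqrt(55)/4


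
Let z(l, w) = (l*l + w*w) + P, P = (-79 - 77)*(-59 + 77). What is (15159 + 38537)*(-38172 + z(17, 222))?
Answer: 461409728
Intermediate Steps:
P = -2808 (P = -156*18 = -2808)
z(l, w) = -2808 + l² + w² (z(l, w) = (l*l + w*w) - 2808 = (l² + w²) - 2808 = -2808 + l² + w²)
(15159 + 38537)*(-38172 + z(17, 222)) = (15159 + 38537)*(-38172 + (-2808 + 17² + 222²)) = 53696*(-38172 + (-2808 + 289 + 49284)) = 53696*(-38172 + 46765) = 53696*8593 = 461409728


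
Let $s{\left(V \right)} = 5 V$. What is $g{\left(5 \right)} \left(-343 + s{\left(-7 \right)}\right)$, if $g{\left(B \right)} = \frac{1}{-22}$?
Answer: $\frac{189}{11} \approx 17.182$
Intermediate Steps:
$g{\left(B \right)} = - \frac{1}{22}$
$g{\left(5 \right)} \left(-343 + s{\left(-7 \right)}\right) = - \frac{-343 + 5 \left(-7\right)}{22} = - \frac{-343 - 35}{22} = \left(- \frac{1}{22}\right) \left(-378\right) = \frac{189}{11}$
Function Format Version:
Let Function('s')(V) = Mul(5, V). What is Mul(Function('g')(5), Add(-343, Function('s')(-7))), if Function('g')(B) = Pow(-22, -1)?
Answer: Rational(189, 11) ≈ 17.182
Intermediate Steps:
Function('g')(B) = Rational(-1, 22)
Mul(Function('g')(5), Add(-343, Function('s')(-7))) = Mul(Rational(-1, 22), Add(-343, Mul(5, -7))) = Mul(Rational(-1, 22), Add(-343, -35)) = Mul(Rational(-1, 22), -378) = Rational(189, 11)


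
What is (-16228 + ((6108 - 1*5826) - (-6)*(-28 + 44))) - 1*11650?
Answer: -27500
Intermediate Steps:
(-16228 + ((6108 - 1*5826) - (-6)*(-28 + 44))) - 1*11650 = (-16228 + ((6108 - 5826) - (-6)*16)) - 11650 = (-16228 + (282 - 1*(-96))) - 11650 = (-16228 + (282 + 96)) - 11650 = (-16228 + 378) - 11650 = -15850 - 11650 = -27500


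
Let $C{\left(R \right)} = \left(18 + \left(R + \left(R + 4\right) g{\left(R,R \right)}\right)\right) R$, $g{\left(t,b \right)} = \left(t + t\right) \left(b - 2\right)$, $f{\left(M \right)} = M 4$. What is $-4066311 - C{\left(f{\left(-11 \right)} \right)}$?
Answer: $-11191935$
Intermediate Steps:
$f{\left(M \right)} = 4 M$
$g{\left(t,b \right)} = 2 t \left(-2 + b\right)$
$C{\left(R \right)} = R \left(18 + R + 2 R \left(-2 + R\right) \left(4 + R\right)\right)$ ($C{\left(R \right)} = \left(18 + \left(R + \left(R + 4\right) 2 R \left(-2 + R\right)\right)\right) R = \left(18 + \left(R + \left(4 + R\right) 2 R \left(-2 + R\right)\right)\right) R = \left(18 + \left(R + 2 R \left(-2 + R\right) \left(4 + R\right)\right)\right) R = \left(18 + R + 2 R \left(-2 + R\right) \left(4 + R\right)\right) R = R \left(18 + R + 2 R \left(-2 + R\right) \left(4 + R\right)\right)$)
$-4066311 - C{\left(f{\left(-11 \right)} \right)} = -4066311 - 4 \left(-11\right) \left(18 - 15 \cdot 4 \left(-11\right) + 2 \left(4 \left(-11\right)\right)^{3} + 4 \left(4 \left(-11\right)\right)^{2}\right) = -4066311 - - 44 \left(18 - -660 + 2 \left(-44\right)^{3} + 4 \left(-44\right)^{2}\right) = -4066311 - - 44 \left(18 + 660 + 2 \left(-85184\right) + 4 \cdot 1936\right) = -4066311 - - 44 \left(18 + 660 - 170368 + 7744\right) = -4066311 - \left(-44\right) \left(-161946\right) = -4066311 - 7125624 = -11191935$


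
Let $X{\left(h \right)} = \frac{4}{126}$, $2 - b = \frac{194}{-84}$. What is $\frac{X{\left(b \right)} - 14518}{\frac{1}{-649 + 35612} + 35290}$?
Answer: $- \frac{31978278616}{77732189073} \approx -0.41139$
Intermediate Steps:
$b = \frac{181}{42}$ ($b = 2 - \frac{194}{-84} = 2 - 194 \left(- \frac{1}{84}\right) = 2 - - \frac{97}{42} = 2 + \frac{97}{42} = \frac{181}{42} \approx 4.3095$)
$X{\left(h \right)} = \frac{2}{63}$ ($X{\left(h \right)} = 4 \cdot \frac{1}{126} = \frac{2}{63}$)
$\frac{X{\left(b \right)} - 14518}{\frac{1}{-649 + 35612} + 35290} = \frac{\frac{2}{63} - 14518}{\frac{1}{-649 + 35612} + 35290} = - \frac{914632}{63 \left(\frac{1}{34963} + 35290\right)} = - \frac{914632}{63 \cdot \frac{1233844271}{34963}} = \left(- \frac{914632}{63}\right) \frac{34963}{1233844271} = - \frac{31978278616}{77732189073}$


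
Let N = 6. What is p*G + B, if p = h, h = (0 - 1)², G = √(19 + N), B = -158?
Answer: -153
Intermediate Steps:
G = 5 (G = √(19 + 6) = √25 = 5)
h = 1 (h = (-1)² = 1)
p = 1
p*G + B = 1*5 - 158 = 5 - 158 = -153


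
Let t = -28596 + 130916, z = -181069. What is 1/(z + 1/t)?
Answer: -102320/18526980079 ≈ -5.5228e-6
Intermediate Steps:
t = 102320
1/(z + 1/t) = 1/(-181069 + 1/102320) = 1/(-18526980079/102320) = -102320/18526980079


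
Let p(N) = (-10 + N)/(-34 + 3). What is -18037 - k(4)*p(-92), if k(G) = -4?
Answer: -558739/31 ≈ -18024.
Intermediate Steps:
p(N) = 10/31 - N/31 (p(N) = (-10 + N)/(-31) = (-10 + N)*(-1/31) = 10/31 - N/31)
-18037 - k(4)*p(-92) = -18037 - (-4)*(10/31 - 1/31*(-92)) = -18037 - (-4)*(10/31 + 92/31) = -18037 - (-4)*102/31 = -18037 - 1*(-408/31) = -18037 + 408/31 = -558739/31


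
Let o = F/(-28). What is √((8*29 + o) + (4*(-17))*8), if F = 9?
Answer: I*√61215/14 ≈ 17.673*I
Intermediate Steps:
o = -9/28 (o = 9/(-28) = 9*(-1/28) = -9/28 ≈ -0.32143)
√((8*29 + o) + (4*(-17))*8) = √((8*29 - 9/28) + (4*(-17))*8) = √((232 - 9/28) - 68*8) = √(6487/28 - 544) = √(-8745/28) = I*√61215/14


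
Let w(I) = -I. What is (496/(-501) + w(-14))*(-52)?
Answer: -338936/501 ≈ -676.52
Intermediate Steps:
(496/(-501) + w(-14))*(-52) = (496/(-501) - 1*(-14))*(-52) = (496*(-1/501) + 14)*(-52) = (-496/501 + 14)*(-52) = (6518/501)*(-52) = -338936/501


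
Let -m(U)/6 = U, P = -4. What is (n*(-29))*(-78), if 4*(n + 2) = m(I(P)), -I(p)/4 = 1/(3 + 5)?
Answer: -5655/2 ≈ -2827.5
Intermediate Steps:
I(p) = -½ (I(p) = -4/(3 + 5) = -4/8 = -4*⅛ = -½)
m(U) = -6*U
n = -5/4 (n = -2 + (-6*(-½))/4 = -2 + (¼)*3 = -2 + ¾ = -5/4 ≈ -1.2500)
(n*(-29))*(-78) = -5/4*(-29)*(-78) = (145/4)*(-78) = -5655/2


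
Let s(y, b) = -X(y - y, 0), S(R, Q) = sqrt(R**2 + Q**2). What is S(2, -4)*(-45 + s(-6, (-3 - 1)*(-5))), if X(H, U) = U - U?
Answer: -90*sqrt(5) ≈ -201.25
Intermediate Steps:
S(R, Q) = sqrt(Q**2 + R**2)
X(H, U) = 0
s(y, b) = 0 (s(y, b) = -1*0 = 0)
S(2, -4)*(-45 + s(-6, (-3 - 1)*(-5))) = sqrt((-4)**2 + 2**2)*(-45 + 0) = sqrt(16 + 4)*(-45) = sqrt(20)*(-45) = (2*sqrt(5))*(-45) = -90*sqrt(5)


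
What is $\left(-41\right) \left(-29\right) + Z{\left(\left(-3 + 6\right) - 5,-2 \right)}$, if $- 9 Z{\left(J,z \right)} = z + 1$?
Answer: $\frac{10702}{9} \approx 1189.1$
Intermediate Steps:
$Z{\left(J,z \right)} = - \frac{1}{9} - \frac{z}{9}$ ($Z{\left(J,z \right)} = - \frac{z + 1}{9} = - \frac{1 + z}{9} = - \frac{1}{9} - \frac{z}{9}$)
$\left(-41\right) \left(-29\right) + Z{\left(\left(-3 + 6\right) - 5,-2 \right)} = \left(-41\right) \left(-29\right) - - \frac{1}{9} = 1189 + \left(- \frac{1}{9} + \frac{2}{9}\right) = 1189 + \frac{1}{9} = \frac{10702}{9}$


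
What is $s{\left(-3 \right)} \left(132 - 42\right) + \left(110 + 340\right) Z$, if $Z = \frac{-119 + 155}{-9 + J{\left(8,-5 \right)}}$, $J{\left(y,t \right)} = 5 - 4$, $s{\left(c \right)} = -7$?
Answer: $-2655$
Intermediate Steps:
$J{\left(y,t \right)} = 1$ ($J{\left(y,t \right)} = 5 - 4 = 1$)
$Z = - \frac{9}{2}$ ($Z = \frac{-119 + 155}{-9 + 1} = \frac{36}{-8} = 36 \left(- \frac{1}{8}\right) = - \frac{9}{2} \approx -4.5$)
$s{\left(-3 \right)} \left(132 - 42\right) + \left(110 + 340\right) Z = - 7 \left(132 - 42\right) + \left(110 + 340\right) \left(- \frac{9}{2}\right) = \left(-7\right) 90 + 450 \left(- \frac{9}{2}\right) = -630 - 2025 = -2655$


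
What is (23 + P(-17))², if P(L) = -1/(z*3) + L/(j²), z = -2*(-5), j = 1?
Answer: 32041/900 ≈ 35.601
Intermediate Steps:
z = 10
P(L) = -1/30 + L (P(L) = -1/(10*3) + L/(1²) = -1/30 + L/1 = -1*1/30 + L*1 = -1/30 + L)
(23 + P(-17))² = (23 + (-1/30 - 17))² = (23 - 511/30)² = (179/30)² = 32041/900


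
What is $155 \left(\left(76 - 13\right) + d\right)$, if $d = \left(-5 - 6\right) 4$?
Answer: $2945$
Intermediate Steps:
$d = -44$ ($d = \left(-11\right) 4 = -44$)
$155 \left(\left(76 - 13\right) + d\right) = 155 \left(\left(76 - 13\right) - 44\right) = 155 \left(63 - 44\right) = 155 \cdot 19 = 2945$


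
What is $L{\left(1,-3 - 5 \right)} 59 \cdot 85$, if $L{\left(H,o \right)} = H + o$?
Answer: $-35105$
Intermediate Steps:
$L{\left(1,-3 - 5 \right)} 59 \cdot 85 = \left(1 - 8\right) 59 \cdot 85 = \left(-7\right) 59 \cdot 85 = \left(-413\right) 85 = -35105$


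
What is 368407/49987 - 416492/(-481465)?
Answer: 198194261859/24066990955 ≈ 8.2351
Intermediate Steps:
368407/49987 - 416492/(-481465) = 368407*(1/49987) - 416492*(-1/481465) = 368407/49987 + 416492/481465 = 198194261859/24066990955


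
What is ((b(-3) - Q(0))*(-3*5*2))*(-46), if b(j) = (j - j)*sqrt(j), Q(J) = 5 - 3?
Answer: -2760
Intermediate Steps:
Q(J) = 2
b(j) = 0 (b(j) = 0*sqrt(j) = 0)
((b(-3) - Q(0))*(-3*5*2))*(-46) = ((0 - 1*2)*(-3*5*2))*(-46) = ((0 - 2)*(-15*2))*(-46) = -2*(-30)*(-46) = 60*(-46) = -2760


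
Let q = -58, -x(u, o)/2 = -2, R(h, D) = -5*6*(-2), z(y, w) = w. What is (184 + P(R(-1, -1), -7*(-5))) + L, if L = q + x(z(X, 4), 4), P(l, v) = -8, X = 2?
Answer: 122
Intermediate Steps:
R(h, D) = 60 (R(h, D) = -30*(-2) = 60)
x(u, o) = 4 (x(u, o) = -2*(-2) = 4)
L = -54 (L = -58 + 4 = -54)
(184 + P(R(-1, -1), -7*(-5))) + L = (184 - 8) - 54 = 176 - 54 = 122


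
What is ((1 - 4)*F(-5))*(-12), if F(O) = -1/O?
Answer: 36/5 ≈ 7.2000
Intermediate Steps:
((1 - 4)*F(-5))*(-12) = ((1 - 4)*(-1/(-5)))*(-12) = -(-3)*(-1)/5*(-12) = -3*⅕*(-12) = -⅗*(-12) = 36/5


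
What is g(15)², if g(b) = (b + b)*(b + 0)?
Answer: 202500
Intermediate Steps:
g(b) = 2*b² (g(b) = (2*b)*b = 2*b²)
g(15)² = (2*15²)² = (2*225)² = 450² = 202500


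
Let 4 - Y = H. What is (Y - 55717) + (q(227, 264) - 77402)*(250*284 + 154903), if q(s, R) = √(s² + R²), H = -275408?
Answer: -17485124311 + 1129515*√4849 ≈ -1.7406e+10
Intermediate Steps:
Y = 275412 (Y = 4 - 1*(-275408) = 4 + 275408 = 275412)
q(s, R) = √(R² + s²)
(Y - 55717) + (q(227, 264) - 77402)*(250*284 + 154903) = (275412 - 55717) + (√(264² + 227²) - 77402)*(250*284 + 154903) = 219695 + (√(69696 + 51529) - 77402)*(71000 + 154903) = 219695 + (√121225 - 77402)*225903 = 219695 + (5*√4849 - 77402)*225903 = 219695 + (-77402 + 5*√4849)*225903 = 219695 + (-17485344006 + 1129515*√4849) = -17485124311 + 1129515*√4849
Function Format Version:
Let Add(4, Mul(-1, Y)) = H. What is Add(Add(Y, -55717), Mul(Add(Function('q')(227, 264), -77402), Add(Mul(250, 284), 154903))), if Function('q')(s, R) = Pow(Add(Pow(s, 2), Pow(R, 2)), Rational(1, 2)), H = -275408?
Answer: Add(-17485124311, Mul(1129515, Pow(4849, Rational(1, 2)))) ≈ -1.7406e+10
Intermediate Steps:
Y = 275412 (Y = Add(4, Mul(-1, -275408)) = Add(4, 275408) = 275412)
Function('q')(s, R) = Pow(Add(Pow(R, 2), Pow(s, 2)), Rational(1, 2))
Add(Add(Y, -55717), Mul(Add(Function('q')(227, 264), -77402), Add(Mul(250, 284), 154903))) = Add(Add(275412, -55717), Mul(Add(Pow(Add(Pow(264, 2), Pow(227, 2)), Rational(1, 2)), -77402), Add(Mul(250, 284), 154903))) = Add(219695, Mul(Add(Pow(Add(69696, 51529), Rational(1, 2)), -77402), Add(71000, 154903))) = Add(219695, Mul(Add(Pow(121225, Rational(1, 2)), -77402), 225903)) = Add(219695, Mul(Add(Mul(5, Pow(4849, Rational(1, 2))), -77402), 225903)) = Add(219695, Mul(Add(-77402, Mul(5, Pow(4849, Rational(1, 2)))), 225903)) = Add(219695, Add(-17485344006, Mul(1129515, Pow(4849, Rational(1, 2))))) = Add(-17485124311, Mul(1129515, Pow(4849, Rational(1, 2))))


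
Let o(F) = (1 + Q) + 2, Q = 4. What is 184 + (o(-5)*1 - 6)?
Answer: 185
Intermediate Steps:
o(F) = 7 (o(F) = (1 + 4) + 2 = 5 + 2 = 7)
184 + (o(-5)*1 - 6) = 184 + (7*1 - 6) = 184 + (7 - 6) = 184 + 1 = 185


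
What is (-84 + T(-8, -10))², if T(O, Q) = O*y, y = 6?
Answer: 17424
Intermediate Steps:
T(O, Q) = 6*O (T(O, Q) = O*6 = 6*O)
(-84 + T(-8, -10))² = (-84 + 6*(-8))² = (-84 - 48)² = (-132)² = 17424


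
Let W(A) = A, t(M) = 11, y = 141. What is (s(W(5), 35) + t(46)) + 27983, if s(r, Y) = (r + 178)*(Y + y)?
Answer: 60202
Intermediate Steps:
s(r, Y) = (141 + Y)*(178 + r) (s(r, Y) = (r + 178)*(Y + 141) = (178 + r)*(141 + Y) = (141 + Y)*(178 + r))
(s(W(5), 35) + t(46)) + 27983 = ((25098 + 141*5 + 178*35 + 35*5) + 11) + 27983 = ((25098 + 705 + 6230 + 175) + 11) + 27983 = (32208 + 11) + 27983 = 32219 + 27983 = 60202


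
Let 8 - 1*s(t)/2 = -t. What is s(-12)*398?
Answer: -3184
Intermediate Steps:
s(t) = 16 + 2*t (s(t) = 16 - (-2)*t = 16 + 2*t)
s(-12)*398 = (16 + 2*(-12))*398 = (16 - 24)*398 = -8*398 = -3184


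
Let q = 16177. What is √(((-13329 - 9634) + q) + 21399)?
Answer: √14613 ≈ 120.88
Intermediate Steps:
√(((-13329 - 9634) + q) + 21399) = √(((-13329 - 9634) + 16177) + 21399) = √((-22963 + 16177) + 21399) = √(-6786 + 21399) = √14613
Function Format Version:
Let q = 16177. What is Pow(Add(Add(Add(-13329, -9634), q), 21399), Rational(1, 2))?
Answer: Pow(14613, Rational(1, 2)) ≈ 120.88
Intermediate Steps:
Pow(Add(Add(Add(-13329, -9634), q), 21399), Rational(1, 2)) = Pow(Add(Add(Add(-13329, -9634), 16177), 21399), Rational(1, 2)) = Pow(Add(Add(-22963, 16177), 21399), Rational(1, 2)) = Pow(Add(-6786, 21399), Rational(1, 2)) = Pow(14613, Rational(1, 2))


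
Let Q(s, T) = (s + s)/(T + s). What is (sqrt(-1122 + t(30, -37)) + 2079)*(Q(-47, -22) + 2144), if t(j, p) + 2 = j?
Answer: 102584790/23 + 148030*I*sqrt(1094)/69 ≈ 4.4602e+6 + 70959.0*I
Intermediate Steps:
Q(s, T) = 2*s/(T + s) (Q(s, T) = (2*s)/(T + s) = 2*s/(T + s))
t(j, p) = -2 + j
(sqrt(-1122 + t(30, -37)) + 2079)*(Q(-47, -22) + 2144) = (sqrt(-1122 + (-2 + 30)) + 2079)*(2*(-47)/(-22 - 47) + 2144) = (sqrt(-1122 + 28) + 2079)*(2*(-47)/(-69) + 2144) = (sqrt(-1094) + 2079)*(2*(-47)*(-1/69) + 2144) = (I*sqrt(1094) + 2079)*(94/69 + 2144) = (2079 + I*sqrt(1094))*(148030/69) = 102584790/23 + 148030*I*sqrt(1094)/69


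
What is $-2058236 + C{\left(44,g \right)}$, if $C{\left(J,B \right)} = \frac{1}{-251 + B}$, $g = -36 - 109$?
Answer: $- \frac{815061457}{396} \approx -2.0582 \cdot 10^{6}$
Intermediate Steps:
$g = -145$
$-2058236 + C{\left(44,g \right)} = -2058236 + \frac{1}{-251 - 145} = -2058236 + \frac{1}{-396} = -2058236 - \frac{1}{396} = - \frac{815061457}{396}$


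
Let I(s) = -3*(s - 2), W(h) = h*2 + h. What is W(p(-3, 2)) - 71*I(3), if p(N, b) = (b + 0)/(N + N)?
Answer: 212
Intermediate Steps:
p(N, b) = b/(2*N) (p(N, b) = b/((2*N)) = b*(1/(2*N)) = b/(2*N))
W(h) = 3*h (W(h) = 2*h + h = 3*h)
I(s) = 6 - 3*s (I(s) = -3*(-2 + s) = 6 - 3*s)
W(p(-3, 2)) - 71*I(3) = 3*((½)*2/(-3)) - 71*(6 - 3*3) = 3*((½)*2*(-⅓)) - 71*(6 - 9) = 3*(-⅓) - 71*(-3) = -1 + 213 = 212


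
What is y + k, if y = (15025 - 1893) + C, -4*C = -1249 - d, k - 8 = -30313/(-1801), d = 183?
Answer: 24340211/1801 ≈ 13515.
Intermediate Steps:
k = 44721/1801 (k = 8 - 30313/(-1801) = 8 - 30313*(-1/1801) = 8 + 30313/1801 = 44721/1801 ≈ 24.831)
C = 358 (C = -(-1249 - 1*183)/4 = -(-1249 - 183)/4 = -1/4*(-1432) = 358)
y = 13490 (y = (15025 - 1893) + 358 = 13132 + 358 = 13490)
y + k = 13490 + 44721/1801 = 24340211/1801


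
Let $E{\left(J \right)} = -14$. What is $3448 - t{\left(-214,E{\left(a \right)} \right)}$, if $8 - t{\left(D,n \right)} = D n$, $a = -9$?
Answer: $6436$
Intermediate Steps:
$t{\left(D,n \right)} = 8 - D n$
$3448 - t{\left(-214,E{\left(a \right)} \right)} = 3448 - \left(8 - \left(-214\right) \left(-14\right)\right) = 3448 - \left(8 - 2996\right) = 3448 - -2988 = 3448 + 2988 = 6436$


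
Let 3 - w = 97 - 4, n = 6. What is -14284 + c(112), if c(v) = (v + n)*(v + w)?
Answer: -11688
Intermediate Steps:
w = -90 (w = 3 - (97 - 4) = 3 - 1*93 = 3 - 93 = -90)
c(v) = (-90 + v)*(6 + v) (c(v) = (v + 6)*(v - 90) = (6 + v)*(-90 + v) = (-90 + v)*(6 + v))
-14284 + c(112) = -14284 + (-540 + 112² - 84*112) = -14284 + (-540 + 12544 - 9408) = -14284 + 2596 = -11688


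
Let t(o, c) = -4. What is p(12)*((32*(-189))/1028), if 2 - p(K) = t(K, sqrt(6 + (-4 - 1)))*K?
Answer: -75600/257 ≈ -294.16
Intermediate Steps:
p(K) = 2 + 4*K (p(K) = 2 - (-4)*K = 2 + 4*K)
p(12)*((32*(-189))/1028) = (2 + 4*12)*((32*(-189))/1028) = (2 + 48)*(-6048*1/1028) = 50*(-1512/257) = -75600/257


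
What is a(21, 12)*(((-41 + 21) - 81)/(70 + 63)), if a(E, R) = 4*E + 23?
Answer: -10807/133 ≈ -81.256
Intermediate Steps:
a(E, R) = 23 + 4*E
a(21, 12)*(((-41 + 21) - 81)/(70 + 63)) = (23 + 4*21)*(((-41 + 21) - 81)/(70 + 63)) = (23 + 84)*((-20 - 81)/133) = 107*(-101*1/133) = 107*(-101/133) = -10807/133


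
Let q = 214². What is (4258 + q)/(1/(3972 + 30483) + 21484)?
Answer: 1724610570/740231221 ≈ 2.3298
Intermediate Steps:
q = 45796
(4258 + q)/(1/(3972 + 30483) + 21484) = (4258 + 45796)/(1/(3972 + 30483) + 21484) = 50054/(1/34455 + 21484) = 50054/(740231221/34455) = 50054*(34455/740231221) = 1724610570/740231221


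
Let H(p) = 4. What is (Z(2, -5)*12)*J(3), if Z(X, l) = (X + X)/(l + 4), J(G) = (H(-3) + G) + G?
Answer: -480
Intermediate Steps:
J(G) = 4 + 2*G (J(G) = (4 + G) + G = 4 + 2*G)
Z(X, l) = 2*X/(4 + l) (Z(X, l) = (2*X)/(4 + l) = 2*X/(4 + l))
(Z(2, -5)*12)*J(3) = ((2*2/(4 - 5))*12)*(4 + 2*3) = ((2*2/(-1))*12)*(4 + 6) = ((2*2*(-1))*12)*10 = -4*12*10 = -48*10 = -480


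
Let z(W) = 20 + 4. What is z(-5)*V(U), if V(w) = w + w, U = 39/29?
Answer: 1872/29 ≈ 64.552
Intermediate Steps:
z(W) = 24
U = 39/29 (U = 39*(1/29) = 39/29 ≈ 1.3448)
V(w) = 2*w
z(-5)*V(U) = 24*(2*(39/29)) = 24*(78/29) = 1872/29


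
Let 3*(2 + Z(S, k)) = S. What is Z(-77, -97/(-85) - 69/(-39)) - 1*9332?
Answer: -28079/3 ≈ -9359.7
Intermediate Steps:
Z(S, k) = -2 + S/3
Z(-77, -97/(-85) - 69/(-39)) - 1*9332 = (-2 + (⅓)*(-77)) - 1*9332 = (-2 - 77/3) - 9332 = -83/3 - 9332 = -28079/3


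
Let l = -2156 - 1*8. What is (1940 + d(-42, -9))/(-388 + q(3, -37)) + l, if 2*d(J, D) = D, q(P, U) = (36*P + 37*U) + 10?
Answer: -7097463/3278 ≈ -2165.2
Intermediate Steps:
q(P, U) = 10 + 36*P + 37*U
d(J, D) = D/2
l = -2164 (l = -2156 - 8 = -2164)
(1940 + d(-42, -9))/(-388 + q(3, -37)) + l = (1940 + (1/2)*(-9))/(-388 + (10 + 36*3 + 37*(-37))) - 2164 = (1940 - 9/2)/(-388 + (10 + 108 - 1369)) - 2164 = 3871/(2*(-388 - 1251)) - 2164 = (3871/2)/(-1639) - 2164 = (3871/2)*(-1/1639) - 2164 = -3871/3278 - 2164 = -7097463/3278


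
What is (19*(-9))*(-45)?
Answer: 7695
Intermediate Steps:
(19*(-9))*(-45) = -171*(-45) = 7695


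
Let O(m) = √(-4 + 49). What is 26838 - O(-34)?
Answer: 26838 - 3*√5 ≈ 26831.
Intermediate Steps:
O(m) = 3*√5 (O(m) = √45 = 3*√5)
26838 - O(-34) = 26838 - 3*√5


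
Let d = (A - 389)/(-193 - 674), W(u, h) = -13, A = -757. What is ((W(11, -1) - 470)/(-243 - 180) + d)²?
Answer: 10078352881/1660481001 ≈ 6.0695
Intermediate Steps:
d = 382/289 (d = (-757 - 389)/(-193 - 674) = -1146/(-867) = -1146*(-1/867) = 382/289 ≈ 1.3218)
((W(11, -1) - 470)/(-243 - 180) + d)² = ((-13 - 470)/(-243 - 180) + 382/289)² = (-483/(-423) + 382/289)² = (-483*(-1/423) + 382/289)² = (161/141 + 382/289)² = (100391/40749)² = 10078352881/1660481001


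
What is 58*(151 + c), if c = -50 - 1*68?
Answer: 1914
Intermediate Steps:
c = -118 (c = -50 - 68 = -118)
58*(151 + c) = 58*(151 - 118) = 58*33 = 1914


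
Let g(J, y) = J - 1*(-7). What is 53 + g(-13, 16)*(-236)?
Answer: 1469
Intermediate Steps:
g(J, y) = 7 + J (g(J, y) = J + 7 = 7 + J)
53 + g(-13, 16)*(-236) = 53 + (7 - 13)*(-236) = 53 - 6*(-236) = 53 + 1416 = 1469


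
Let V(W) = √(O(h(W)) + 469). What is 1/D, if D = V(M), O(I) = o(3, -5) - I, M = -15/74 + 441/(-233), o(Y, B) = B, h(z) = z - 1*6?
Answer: √140347621298/8139869 ≈ 0.046024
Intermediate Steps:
h(z) = -6 + z (h(z) = z - 6 = -6 + z)
M = -36129/17242 (M = -15*1/74 + 441*(-1/233) = -15/74 - 441/233 = -36129/17242 ≈ -2.0954)
O(I) = -5 - I
V(W) = √(470 - W) (V(W) = √((-5 - (-6 + W)) + 469) = √((-5 + (6 - W)) + 469) = √((1 - W) + 469) = √(470 - W))
D = √140347621298/17242 (D = √(470 - 1*(-36129/17242)) = √(470 + 36129/17242) = √(8139869/17242) = √140347621298/17242 ≈ 21.728)
1/D = 1/(√140347621298/17242) = √140347621298/8139869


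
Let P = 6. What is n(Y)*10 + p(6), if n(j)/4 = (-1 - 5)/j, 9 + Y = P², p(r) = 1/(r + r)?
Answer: -317/36 ≈ -8.8056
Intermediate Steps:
p(r) = 1/(2*r)
Y = 27 (Y = -9 + 6² = -9 + 36 = 27)
n(j) = -24/j (n(j) = 4*((-1 - 5)/j) = 4*(-6/j) = -24/j)
n(Y)*10 + p(6) = -24/27*10 + (½)/6 = -24*1/27*10 + (½)*(⅙) = -8/9*10 + 1/12 = -80/9 + 1/12 = -317/36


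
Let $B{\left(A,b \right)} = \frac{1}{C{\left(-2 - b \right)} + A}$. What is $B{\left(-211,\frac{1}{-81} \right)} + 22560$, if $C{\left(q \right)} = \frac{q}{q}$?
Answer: $\frac{4737599}{210} \approx 22560.0$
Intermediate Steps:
$C{\left(q \right)} = 1$
$B{\left(A,b \right)} = \frac{1}{1 + A}$
$B{\left(-211,\frac{1}{-81} \right)} + 22560 = \frac{1}{1 - 211} + 22560 = \frac{1}{-210} + 22560 = - \frac{1}{210} + 22560 = \frac{4737599}{210}$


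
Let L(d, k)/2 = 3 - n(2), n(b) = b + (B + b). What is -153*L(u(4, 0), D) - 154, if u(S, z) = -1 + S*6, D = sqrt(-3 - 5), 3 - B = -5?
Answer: 2600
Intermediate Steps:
B = 8 (B = 3 - 1*(-5) = 3 + 5 = 8)
D = 2*I*sqrt(2) (D = sqrt(-8) = 2*I*sqrt(2) ≈ 2.8284*I)
n(b) = 8 + 2*b (n(b) = b + (8 + b) = 8 + 2*b)
u(S, z) = -1 + 6*S
L(d, k) = -18 (L(d, k) = 2*(3 - (8 + 2*2)) = 2*(3 - (8 + 4)) = 2*(3 - 1*12) = 2*(3 - 12) = 2*(-9) = -18)
-153*L(u(4, 0), D) - 154 = -153*(-18) - 154 = 2754 - 154 = 2600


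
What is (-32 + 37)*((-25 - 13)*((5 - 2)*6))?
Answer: -3420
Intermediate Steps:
(-32 + 37)*((-25 - 13)*((5 - 2)*6)) = 5*(-114*6) = 5*(-38*18) = 5*(-684) = -3420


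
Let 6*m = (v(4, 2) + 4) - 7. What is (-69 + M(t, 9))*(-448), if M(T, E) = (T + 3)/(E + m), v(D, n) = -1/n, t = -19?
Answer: 3208128/101 ≈ 31764.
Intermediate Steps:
m = -7/12 (m = ((-1/2 + 4) - 7)/6 = (7/2 - 7)/6 = (1/6)*(-7/2) = -7/12 ≈ -0.58333)
M(T, E) = (3 + T)/(-7/12 + E) (M(T, E) = (T + 3)/(E - 7/12) = (3 + T)/(-7/12 + E))
(-69 + M(t, 9))*(-448) = (-69 + 12*(3 - 19)/(-7 + 12*9))*(-448) = (-69 + 12*(-16)/(-7 + 108))*(-448) = (-69 + 12*(-16)/101)*(-448) = (-69 + 12*(1/101)*(-16))*(-448) = (-69 - 192/101)*(-448) = -7161/101*(-448) = 3208128/101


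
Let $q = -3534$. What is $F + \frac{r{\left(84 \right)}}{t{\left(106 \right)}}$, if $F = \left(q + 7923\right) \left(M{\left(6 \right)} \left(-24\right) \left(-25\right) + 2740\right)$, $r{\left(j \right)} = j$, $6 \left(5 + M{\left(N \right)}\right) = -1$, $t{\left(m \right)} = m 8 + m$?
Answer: $- \frac{251226346}{159} \approx -1.58 \cdot 10^{6}$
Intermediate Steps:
$t{\left(m \right)} = 9 m$ ($t{\left(m \right)} = 8 m + m = 9 m$)
$M{\left(N \right)} = - \frac{31}{6}$ ($M{\left(N \right)} = -5 + \frac{1}{6} \left(-1\right) = -5 - \frac{1}{6} = - \frac{31}{6}$)
$F = -1580040$ ($F = \left(-3534 + 7923\right) \left(\left(- \frac{31}{6}\right) \left(-24\right) \left(-25\right) + 2740\right) = 4389 \left(124 \left(-25\right) + 2740\right) = 4389 \left(-3100 + 2740\right) = 4389 \left(-360\right) = -1580040$)
$F + \frac{r{\left(84 \right)}}{t{\left(106 \right)}} = -1580040 + \frac{84}{9 \cdot 106} = -1580040 + \frac{84}{954} = -1580040 + 84 \cdot \frac{1}{954} = -1580040 + \frac{14}{159} = - \frac{251226346}{159}$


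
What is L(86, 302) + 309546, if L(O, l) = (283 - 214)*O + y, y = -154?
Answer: 315326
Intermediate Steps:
L(O, l) = -154 + 69*O (L(O, l) = (283 - 214)*O - 154 = 69*O - 154 = -154 + 69*O)
L(86, 302) + 309546 = (-154 + 69*86) + 309546 = (-154 + 5934) + 309546 = 5780 + 309546 = 315326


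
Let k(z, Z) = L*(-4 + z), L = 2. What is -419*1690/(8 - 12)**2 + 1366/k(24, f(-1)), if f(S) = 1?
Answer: -1768909/40 ≈ -44223.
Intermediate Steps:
k(z, Z) = -8 + 2*z (k(z, Z) = 2*(-4 + z) = -8 + 2*z)
-419*1690/(8 - 12)**2 + 1366/k(24, f(-1)) = -419*1690/(8 - 12)**2 + 1366/(-8 + 2*24) = -419/((-4)**2*(1/1690)) + 1366/(-8 + 48) = -419/(16*(1/1690)) + 1366/40 = -419/8/845 + 1366*(1/40) = -419*845/8 + 683/20 = -354055/8 + 683/20 = -1768909/40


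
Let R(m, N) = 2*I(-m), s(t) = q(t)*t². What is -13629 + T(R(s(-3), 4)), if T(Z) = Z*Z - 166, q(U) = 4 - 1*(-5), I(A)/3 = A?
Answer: 222401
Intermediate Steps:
I(A) = 3*A
q(U) = 9 (q(U) = 4 + 5 = 9)
s(t) = 9*t²
R(m, N) = -6*m (R(m, N) = 2*(3*(-m)) = 2*(-3*m) = -6*m)
T(Z) = -166 + Z² (T(Z) = Z² - 166 = -166 + Z²)
-13629 + T(R(s(-3), 4)) = -13629 + (-166 + (-54*(-3)²)²) = -13629 + (-166 + (-54*9)²) = -13629 + (-166 + (-6*81)²) = -13629 + (-166 + (-486)²) = -13629 + (-166 + 236196) = -13629 + 236030 = 222401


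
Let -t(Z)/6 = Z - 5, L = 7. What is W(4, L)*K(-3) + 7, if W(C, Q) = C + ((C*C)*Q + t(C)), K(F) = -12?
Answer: -1457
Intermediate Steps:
t(Z) = 30 - 6*Z (t(Z) = -6*(Z - 5) = -6*(-5 + Z) = 30 - 6*Z)
W(C, Q) = 30 - 5*C + Q*C**2 (W(C, Q) = C + ((C*C)*Q + (30 - 6*C)) = C + (C**2*Q + (30 - 6*C)) = C + (Q*C**2 + (30 - 6*C)) = C + (30 - 6*C + Q*C**2) = 30 - 5*C + Q*C**2)
W(4, L)*K(-3) + 7 = (30 - 5*4 + 7*4**2)*(-12) + 7 = (30 - 20 + 7*16)*(-12) + 7 = (30 - 20 + 112)*(-12) + 7 = 122*(-12) + 7 = -1464 + 7 = -1457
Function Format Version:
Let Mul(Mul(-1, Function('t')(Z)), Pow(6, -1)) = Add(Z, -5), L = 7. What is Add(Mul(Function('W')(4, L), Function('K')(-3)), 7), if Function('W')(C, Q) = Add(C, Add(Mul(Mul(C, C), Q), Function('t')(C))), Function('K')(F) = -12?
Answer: -1457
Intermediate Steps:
Function('t')(Z) = Add(30, Mul(-6, Z)) (Function('t')(Z) = Mul(-6, Add(Z, -5)) = Mul(-6, Add(-5, Z)) = Add(30, Mul(-6, Z)))
Function('W')(C, Q) = Add(30, Mul(-5, C), Mul(Q, Pow(C, 2))) (Function('W')(C, Q) = Add(C, Add(Mul(Mul(C, C), Q), Add(30, Mul(-6, C)))) = Add(C, Add(Mul(Pow(C, 2), Q), Add(30, Mul(-6, C)))) = Add(C, Add(Mul(Q, Pow(C, 2)), Add(30, Mul(-6, C)))) = Add(C, Add(30, Mul(-6, C), Mul(Q, Pow(C, 2)))) = Add(30, Mul(-5, C), Mul(Q, Pow(C, 2))))
Add(Mul(Function('W')(4, L), Function('K')(-3)), 7) = Add(Mul(Add(30, Mul(-5, 4), Mul(7, Pow(4, 2))), -12), 7) = Add(Mul(Add(30, -20, Mul(7, 16)), -12), 7) = Add(Mul(Add(30, -20, 112), -12), 7) = Add(Mul(122, -12), 7) = Add(-1464, 7) = -1457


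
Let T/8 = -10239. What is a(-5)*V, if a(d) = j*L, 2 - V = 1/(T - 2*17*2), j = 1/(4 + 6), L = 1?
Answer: 163961/819800 ≈ 0.20000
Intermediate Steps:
T = -81912 (T = 8*(-10239) = -81912)
j = ⅒ (j = 1/10 = ⅒ ≈ 0.10000)
V = 163961/81980 (V = 2 - 1/(-81912 - 2*17*2) = 2 - 1/(-81912 - 34*2) = 2 - 1/(-81912 - 68) = 2 - 1/(-81980) = 2 - 1*(-1/81980) = 2 + 1/81980 = 163961/81980 ≈ 2.0000)
a(d) = ⅒ (a(d) = (⅒)*1 = ⅒)
a(-5)*V = (⅒)*(163961/81980) = 163961/819800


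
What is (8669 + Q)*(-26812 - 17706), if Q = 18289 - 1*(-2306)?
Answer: -1302774752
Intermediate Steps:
Q = 20595 (Q = 18289 + 2306 = 20595)
(8669 + Q)*(-26812 - 17706) = (8669 + 20595)*(-26812 - 17706) = 29264*(-44518) = -1302774752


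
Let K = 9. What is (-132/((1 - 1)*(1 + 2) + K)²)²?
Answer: 1936/729 ≈ 2.6557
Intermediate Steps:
(-132/((1 - 1)*(1 + 2) + K)²)² = (-132/((1 - 1)*(1 + 2) + 9)²)² = (-132/(0*3 + 9)²)² = (-132/(0 + 9)²)² = (-132/(9²))² = (-132/81)² = (-132*1/81)² = (-44/27)² = 1936/729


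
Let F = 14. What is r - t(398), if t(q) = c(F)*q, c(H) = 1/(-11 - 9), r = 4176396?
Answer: 41764159/10 ≈ 4.1764e+6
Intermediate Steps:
c(H) = -1/20 (c(H) = 1/(-20) = -1/20)
t(q) = -q/20
r - t(398) = 4176396 - (-1)*398/20 = 4176396 - 1*(-199/10) = 4176396 + 199/10 = 41764159/10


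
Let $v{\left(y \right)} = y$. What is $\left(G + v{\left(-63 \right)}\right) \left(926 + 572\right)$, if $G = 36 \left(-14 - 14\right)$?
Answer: $-1604358$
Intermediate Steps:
$G = -1008$ ($G = 36 \left(-28\right) = -1008$)
$\left(G + v{\left(-63 \right)}\right) \left(926 + 572\right) = \left(-1008 - 63\right) \left(926 + 572\right) = \left(-1071\right) 1498 = -1604358$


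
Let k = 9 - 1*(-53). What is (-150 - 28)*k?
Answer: -11036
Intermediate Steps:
k = 62 (k = 9 + 53 = 62)
(-150 - 28)*k = (-150 - 28)*62 = -178*62 = -11036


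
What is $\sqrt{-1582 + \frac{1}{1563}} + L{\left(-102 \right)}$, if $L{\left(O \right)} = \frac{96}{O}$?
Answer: $- \frac{16}{17} + \frac{i \sqrt{3864775395}}{1563} \approx -0.94118 + 39.774 i$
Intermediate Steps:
$\sqrt{-1582 + \frac{1}{1563}} + L{\left(-102 \right)} = \sqrt{-1582 + \frac{1}{1563}} + \frac{96}{-102} = \sqrt{-1582 + \frac{1}{1563}} + 96 \left(- \frac{1}{102}\right) = \sqrt{- \frac{2472665}{1563}} - \frac{16}{17} = \frac{i \sqrt{3864775395}}{1563} - \frac{16}{17} = - \frac{16}{17} + \frac{i \sqrt{3864775395}}{1563}$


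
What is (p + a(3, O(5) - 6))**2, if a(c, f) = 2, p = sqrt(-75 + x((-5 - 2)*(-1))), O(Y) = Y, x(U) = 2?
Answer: (2 + I*sqrt(73))**2 ≈ -69.0 + 34.176*I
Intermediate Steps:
p = I*sqrt(73) (p = sqrt(-75 + 2) = sqrt(-73) = I*sqrt(73) ≈ 8.544*I)
(p + a(3, O(5) - 6))**2 = (I*sqrt(73) + 2)**2 = (2 + I*sqrt(73))**2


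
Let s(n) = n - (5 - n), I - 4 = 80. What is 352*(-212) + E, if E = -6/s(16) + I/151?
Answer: -101413562/1359 ≈ -74624.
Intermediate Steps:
I = 84 (I = 4 + 80 = 84)
s(n) = -5 + 2*n (s(n) = n + (-5 + n) = -5 + 2*n)
E = 454/1359 (E = -6/(-5 + 2*16) + 84/151 = -6/(-5 + 32) + 84*(1/151) = -6/27 + 84/151 = -6*1/27 + 84/151 = -2/9 + 84/151 = 454/1359 ≈ 0.33407)
352*(-212) + E = 352*(-212) + 454/1359 = -74624 + 454/1359 = -101413562/1359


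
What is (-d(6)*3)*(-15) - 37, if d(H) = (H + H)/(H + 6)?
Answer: 8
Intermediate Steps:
d(H) = 2*H/(6 + H) (d(H) = (2*H)/(6 + H) = 2*H/(6 + H))
(-d(6)*3)*(-15) - 37 = (-2*6/(6 + 6)*3)*(-15) - 37 = (-2*6/12*3)*(-15) - 37 = (-1*1*3)*(-15) - 37 = -1*3*(-15) - 37 = -3*(-15) - 37 = 45 - 37 = 8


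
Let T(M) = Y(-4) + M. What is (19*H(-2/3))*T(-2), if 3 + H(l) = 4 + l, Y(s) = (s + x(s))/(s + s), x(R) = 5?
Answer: -323/24 ≈ -13.458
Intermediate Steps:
Y(s) = (5 + s)/(2*s) (Y(s) = (s + 5)/(s + s) = (5 + s)/((2*s)) = (5 + s)*(1/(2*s)) = (5 + s)/(2*s))
H(l) = 1 + l (H(l) = -3 + (4 + l) = 1 + l)
T(M) = -1/8 + M (T(M) = (1/2)*(5 - 4)/(-4) + M = (1/2)*(-1/4)*1 + M = -1/8 + M)
(19*H(-2/3))*T(-2) = (19*(1 - 2/3))*(-1/8 - 2) = (19*(1 - 2*1/3))*(-17/8) = (19*(1 - 2/3))*(-17/8) = (19*(1/3))*(-17/8) = (19/3)*(-17/8) = -323/24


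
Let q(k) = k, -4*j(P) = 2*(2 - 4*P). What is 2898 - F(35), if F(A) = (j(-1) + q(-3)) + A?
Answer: 2869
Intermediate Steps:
j(P) = -1 + 2*P (j(P) = -(2 - 4*P)/2 = -(4 - 8*P)/4 = -1 + 2*P)
F(A) = -6 + A (F(A) = ((-1 + 2*(-1)) - 3) + A = ((-1 - 2) - 3) + A = (-3 - 3) + A = -6 + A)
2898 - F(35) = 2898 - (-6 + 35) = 2898 - 1*29 = 2898 - 29 = 2869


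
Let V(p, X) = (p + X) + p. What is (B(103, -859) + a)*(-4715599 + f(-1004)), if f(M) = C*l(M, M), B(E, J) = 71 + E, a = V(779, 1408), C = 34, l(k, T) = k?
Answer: -14914167900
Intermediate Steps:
V(p, X) = X + 2*p (V(p, X) = (X + p) + p = X + 2*p)
a = 2966 (a = 1408 + 2*779 = 1408 + 1558 = 2966)
f(M) = 34*M
(B(103, -859) + a)*(-4715599 + f(-1004)) = ((71 + 103) + 2966)*(-4715599 + 34*(-1004)) = (174 + 2966)*(-4715599 - 34136) = 3140*(-4749735) = -14914167900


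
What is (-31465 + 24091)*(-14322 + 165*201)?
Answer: -138948282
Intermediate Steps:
(-31465 + 24091)*(-14322 + 165*201) = -7374*(-14322 + 33165) = -7374*18843 = -138948282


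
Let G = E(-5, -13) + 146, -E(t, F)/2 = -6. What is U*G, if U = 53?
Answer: 8374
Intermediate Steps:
E(t, F) = 12 (E(t, F) = -2*(-6) = 12)
G = 158 (G = 12 + 146 = 158)
U*G = 53*158 = 8374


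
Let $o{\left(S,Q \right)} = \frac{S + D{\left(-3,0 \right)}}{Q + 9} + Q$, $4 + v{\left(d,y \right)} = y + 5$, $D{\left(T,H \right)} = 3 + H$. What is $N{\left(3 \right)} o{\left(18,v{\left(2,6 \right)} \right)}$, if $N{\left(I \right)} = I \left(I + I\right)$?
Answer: $\frac{1197}{8} \approx 149.63$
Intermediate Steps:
$N{\left(I \right)} = 2 I^{2}$ ($N{\left(I \right)} = I 2 I = 2 I^{2}$)
$v{\left(d,y \right)} = 1 + y$ ($v{\left(d,y \right)} = -4 + \left(y + 5\right) = -4 + \left(5 + y\right) = 1 + y$)
$o{\left(S,Q \right)} = Q + \frac{3 + S}{9 + Q}$ ($o{\left(S,Q \right)} = \frac{S + \left(3 + 0\right)}{Q + 9} + Q = \frac{S + 3}{9 + Q} + Q = \frac{3 + S}{9 + Q} + Q = Q + \frac{3 + S}{9 + Q}$)
$N{\left(3 \right)} o{\left(18,v{\left(2,6 \right)} \right)} = 2 \cdot 3^{2} \frac{3 + 18 + \left(1 + 6\right)^{2} + 9 \left(1 + 6\right)}{9 + \left(1 + 6\right)} = 2 \cdot 9 \frac{3 + 18 + 7^{2} + 9 \cdot 7}{9 + 7} = 18 \frac{3 + 18 + 49 + 63}{16} = 18 \cdot \frac{1}{16} \cdot 133 = 18 \cdot \frac{133}{16} = \frac{1197}{8}$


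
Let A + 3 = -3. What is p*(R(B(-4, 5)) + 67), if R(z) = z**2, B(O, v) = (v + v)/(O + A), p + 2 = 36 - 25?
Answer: 612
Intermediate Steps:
A = -6 (A = -3 - 3 = -6)
p = 9 (p = -2 + (36 - 25) = -2 + 11 = 9)
B(O, v) = 2*v/(-6 + O) (B(O, v) = (v + v)/(O - 6) = (2*v)/(-6 + O) = 2*v/(-6 + O))
p*(R(B(-4, 5)) + 67) = 9*((2*5/(-6 - 4))**2 + 67) = 9*((2*5/(-10))**2 + 67) = 9*((2*5*(-1/10))**2 + 67) = 9*((-1)**2 + 67) = 9*(1 + 67) = 9*68 = 612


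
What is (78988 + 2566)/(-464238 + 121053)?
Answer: -81554/343185 ≈ -0.23764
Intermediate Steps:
(78988 + 2566)/(-464238 + 121053) = 81554/(-343185) = 81554*(-1/343185) = -81554/343185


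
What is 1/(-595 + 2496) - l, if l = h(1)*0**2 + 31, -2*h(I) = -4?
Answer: -58930/1901 ≈ -30.999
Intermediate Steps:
h(I) = 2 (h(I) = -1/2*(-4) = 2)
l = 31 (l = 2*0**2 + 31 = 2*0 + 31 = 0 + 31 = 31)
1/(-595 + 2496) - l = 1/(-595 + 2496) - 1*31 = 1/1901 - 31 = -58930/1901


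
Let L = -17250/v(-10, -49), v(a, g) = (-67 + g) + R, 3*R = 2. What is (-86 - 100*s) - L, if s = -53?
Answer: 876147/173 ≈ 5064.4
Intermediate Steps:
R = 2/3 (R = (1/3)*2 = 2/3 ≈ 0.66667)
v(a, g) = -199/3 + g (v(a, g) = (-67 + g) + 2/3 = -199/3 + g)
L = 25875/173 (L = -17250/(-199/3 - 49) = -17250/(-346/3) = -17250*(-3/346) = 25875/173 ≈ 149.57)
(-86 - 100*s) - L = (-86 - 100*(-53)) - 1*25875/173 = (-86 + 5300) - 25875/173 = 5214 - 25875/173 = 876147/173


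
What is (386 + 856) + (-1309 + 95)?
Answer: 28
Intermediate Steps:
(386 + 856) + (-1309 + 95) = 1242 - 1214 = 28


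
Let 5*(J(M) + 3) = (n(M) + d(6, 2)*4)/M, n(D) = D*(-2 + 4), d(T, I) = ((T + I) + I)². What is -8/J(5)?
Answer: -40/67 ≈ -0.59702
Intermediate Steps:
d(T, I) = (T + 2*I)² (d(T, I) = ((I + T) + I)² = (T + 2*I)²)
n(D) = 2*D (n(D) = D*2 = 2*D)
J(M) = -3 + (400 + 2*M)/(5*M) (J(M) = -3 + ((2*M + (6 + 2*2)²*4)/M)/5 = -3 + ((2*M + (6 + 4)²*4)/M)/5 = -3 + ((2*M + 10²*4)/M)/5 = -3 + ((2*M + 100*4)/M)/5 = -3 + ((2*M + 400)/M)/5 = -3 + ((400 + 2*M)/M)/5 = -3 + (400 + 2*M)/(5*M))
-8/J(5) = -8/(-13/5 + 80/5) = -8/(-13/5 + 80*(⅕)) = -8/(-13/5 + 16) = -8/67/5 = -8*5/67 = -40/67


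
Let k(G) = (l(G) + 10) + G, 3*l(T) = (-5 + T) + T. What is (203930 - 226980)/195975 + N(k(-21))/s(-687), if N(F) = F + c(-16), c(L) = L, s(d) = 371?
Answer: -676526/2908269 ≈ -0.23262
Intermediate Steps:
l(T) = -5/3 + 2*T/3 (l(T) = ((-5 + T) + T)/3 = (-5 + 2*T)/3 = -5/3 + 2*T/3)
k(G) = 25/3 + 5*G/3 (k(G) = ((-5/3 + 2*G/3) + 10) + G = (25/3 + 2*G/3) + G = 25/3 + 5*G/3)
N(F) = -16 + F (N(F) = F - 16 = -16 + F)
(203930 - 226980)/195975 + N(k(-21))/s(-687) = (203930 - 226980)/195975 + (-16 + (25/3 + (5/3)*(-21)))/371 = -23050*1/195975 + (-16 + (25/3 - 35))*(1/371) = -922/7839 + (-16 - 80/3)*(1/371) = -922/7839 - 128/3*1/371 = -922/7839 - 128/1113 = -676526/2908269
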